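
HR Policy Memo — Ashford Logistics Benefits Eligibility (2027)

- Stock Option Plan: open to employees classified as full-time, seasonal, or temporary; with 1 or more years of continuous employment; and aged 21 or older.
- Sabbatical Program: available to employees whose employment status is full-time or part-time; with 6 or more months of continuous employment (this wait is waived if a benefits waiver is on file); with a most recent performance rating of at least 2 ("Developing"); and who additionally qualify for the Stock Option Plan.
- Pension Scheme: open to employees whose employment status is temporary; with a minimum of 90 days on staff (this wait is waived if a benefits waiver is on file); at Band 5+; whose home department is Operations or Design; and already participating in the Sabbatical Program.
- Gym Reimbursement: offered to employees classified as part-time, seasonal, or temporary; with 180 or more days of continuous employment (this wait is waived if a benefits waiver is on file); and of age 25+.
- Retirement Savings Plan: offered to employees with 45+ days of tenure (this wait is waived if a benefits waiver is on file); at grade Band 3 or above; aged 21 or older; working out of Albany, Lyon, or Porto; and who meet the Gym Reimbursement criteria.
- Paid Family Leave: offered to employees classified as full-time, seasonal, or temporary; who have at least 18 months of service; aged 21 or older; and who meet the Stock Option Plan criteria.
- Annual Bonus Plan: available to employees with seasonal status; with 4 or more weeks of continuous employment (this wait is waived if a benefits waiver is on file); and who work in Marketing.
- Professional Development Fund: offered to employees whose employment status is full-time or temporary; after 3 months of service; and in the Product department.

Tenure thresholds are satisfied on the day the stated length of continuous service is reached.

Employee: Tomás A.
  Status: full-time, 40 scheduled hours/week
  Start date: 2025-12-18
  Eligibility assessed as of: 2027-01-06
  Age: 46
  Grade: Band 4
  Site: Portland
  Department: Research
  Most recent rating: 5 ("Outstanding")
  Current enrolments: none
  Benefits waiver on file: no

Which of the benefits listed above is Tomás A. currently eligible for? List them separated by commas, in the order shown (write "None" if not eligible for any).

Service from 2025-12-18 to 2027-01-06: 384 days.
Stock Option Plan — status full-time ✓; service 384 days ≥ 1 year (≈365 days) ✓; age 46 ≥ 21 ✓ → eligible.
Sabbatical Program — status full-time ✓; no waiver, service 384 days ≥ 6 months (≈180 days) ✓; rating 5 ≥ 2 ✓; eligible for Stock Option Plan ✓ → eligible.
Pension Scheme — status full-time ✗ (requires temporary) → not eligible.
Gym Reimbursement — status full-time ✗ (requires part-time, seasonal, or temporary) → not eligible.
Retirement Savings Plan — no waiver, service 384 days ≥ 45 days ✓; grade Band 4 ≥ Band 3 ✓; age 46 ≥ 21 ✓; site Portland ✗ (not Albany, Lyon, or Porto) → not eligible.
Paid Family Leave — status full-time ✓; service 384 days < 18 months (≈540 days) ✗ → not eligible.
Annual Bonus Plan — status full-time ✗ (requires seasonal) → not eligible.
Professional Development Fund — status full-time ✓; service 384 days ≥ 3 months (≈90 days) ✓; dept Research ✗ → not eligible.

Stock Option Plan, Sabbatical Program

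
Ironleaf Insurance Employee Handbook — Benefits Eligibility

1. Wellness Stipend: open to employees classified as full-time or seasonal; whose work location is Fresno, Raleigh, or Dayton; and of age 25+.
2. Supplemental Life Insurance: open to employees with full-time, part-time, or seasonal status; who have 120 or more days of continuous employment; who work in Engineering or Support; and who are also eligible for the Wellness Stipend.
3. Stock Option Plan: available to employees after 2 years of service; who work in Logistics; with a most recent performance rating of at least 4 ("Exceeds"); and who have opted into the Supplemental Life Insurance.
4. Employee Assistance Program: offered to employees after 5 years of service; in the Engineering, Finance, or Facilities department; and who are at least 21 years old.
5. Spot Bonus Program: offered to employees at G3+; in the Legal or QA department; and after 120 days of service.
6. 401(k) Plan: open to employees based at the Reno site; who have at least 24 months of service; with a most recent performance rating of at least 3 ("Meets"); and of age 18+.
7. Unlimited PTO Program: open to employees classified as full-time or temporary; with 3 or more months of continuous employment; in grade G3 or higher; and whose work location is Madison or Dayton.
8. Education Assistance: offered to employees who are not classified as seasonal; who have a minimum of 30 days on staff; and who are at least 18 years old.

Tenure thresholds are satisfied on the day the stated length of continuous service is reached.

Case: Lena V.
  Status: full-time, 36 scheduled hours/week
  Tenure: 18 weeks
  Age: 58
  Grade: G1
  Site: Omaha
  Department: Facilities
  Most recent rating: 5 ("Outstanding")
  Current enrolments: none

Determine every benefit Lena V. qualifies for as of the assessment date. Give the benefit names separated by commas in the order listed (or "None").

Education Assistance

Wellness Stipend — status full-time ✓; site Omaha ✗ (not Fresno, Raleigh, or Dayton) → not eligible.
Supplemental Life Insurance — status full-time ✓; service 18 weeks ≥ 120 days ✓; dept Facilities ✗ → not eligible.
Stock Option Plan — service 18 weeks < 2 years (≈730 days) ✗ → not eligible.
Employee Assistance Program — service 18 weeks < 5 years (≈1825 days) ✗ → not eligible.
Spot Bonus Program — grade G1 < G3 ✗ → not eligible.
401(k) Plan — site Omaha ✗ (not Reno) → not eligible.
Unlimited PTO Program — status full-time ✓; service 18 weeks ≥ 3 months (≈90 days) ✓; grade G1 < G3 ✗ → not eligible.
Education Assistance — status full-time ✓ (not excluded); service 18 weeks ≥ 30 days ✓; age 58 ≥ 18 ✓ → eligible.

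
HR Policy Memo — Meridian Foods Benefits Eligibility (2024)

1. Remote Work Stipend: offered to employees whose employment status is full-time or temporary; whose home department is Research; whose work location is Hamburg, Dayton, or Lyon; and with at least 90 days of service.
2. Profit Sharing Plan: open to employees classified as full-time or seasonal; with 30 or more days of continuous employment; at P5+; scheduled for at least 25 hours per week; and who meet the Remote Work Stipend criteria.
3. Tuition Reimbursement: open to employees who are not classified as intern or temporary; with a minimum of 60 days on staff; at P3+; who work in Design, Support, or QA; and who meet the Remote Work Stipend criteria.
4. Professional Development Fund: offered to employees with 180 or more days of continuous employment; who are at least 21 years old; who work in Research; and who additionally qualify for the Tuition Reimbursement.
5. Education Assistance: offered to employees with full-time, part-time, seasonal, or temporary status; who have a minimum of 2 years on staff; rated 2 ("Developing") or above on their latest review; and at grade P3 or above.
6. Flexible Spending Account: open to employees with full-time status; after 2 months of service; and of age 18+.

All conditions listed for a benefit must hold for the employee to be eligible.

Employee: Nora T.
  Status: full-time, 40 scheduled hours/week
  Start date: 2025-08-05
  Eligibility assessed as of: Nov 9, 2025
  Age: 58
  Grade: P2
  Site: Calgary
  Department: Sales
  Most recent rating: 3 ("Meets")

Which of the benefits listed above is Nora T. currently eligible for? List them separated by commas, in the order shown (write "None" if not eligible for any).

Flexible Spending Account

Service from 2025-08-05 to Nov 9, 2025: 96 days.
Remote Work Stipend — status full-time ✓; dept Sales ✗ → not eligible.
Profit Sharing Plan — status full-time ✓; service 96 days ≥ 30 days ✓; grade P2 < P5 ✗ → not eligible.
Tuition Reimbursement — status full-time ✓ (not excluded); service 96 days ≥ 60 days ✓; grade P2 < P3 ✗ → not eligible.
Professional Development Fund — service 96 days < 180 days ✗ → not eligible.
Education Assistance — status full-time ✓; service 96 days < 2 years (≈730 days) ✗ → not eligible.
Flexible Spending Account — status full-time ✓; service 96 days ≥ 2 months (≈60 days) ✓; age 58 ≥ 18 ✓ → eligible.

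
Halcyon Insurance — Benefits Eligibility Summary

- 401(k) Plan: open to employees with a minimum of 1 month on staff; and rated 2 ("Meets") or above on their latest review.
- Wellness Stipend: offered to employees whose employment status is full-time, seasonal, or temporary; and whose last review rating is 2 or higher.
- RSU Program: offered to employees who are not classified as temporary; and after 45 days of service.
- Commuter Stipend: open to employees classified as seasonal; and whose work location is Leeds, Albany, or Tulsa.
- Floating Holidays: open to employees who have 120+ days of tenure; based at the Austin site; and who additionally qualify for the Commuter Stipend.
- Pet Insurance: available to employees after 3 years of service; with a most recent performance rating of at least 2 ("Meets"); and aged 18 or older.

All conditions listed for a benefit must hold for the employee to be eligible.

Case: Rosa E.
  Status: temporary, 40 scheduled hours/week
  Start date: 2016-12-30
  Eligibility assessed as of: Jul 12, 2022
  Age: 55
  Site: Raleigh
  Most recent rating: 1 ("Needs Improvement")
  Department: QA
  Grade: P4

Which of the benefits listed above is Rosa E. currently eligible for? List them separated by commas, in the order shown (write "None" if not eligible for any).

None

Service from 2016-12-30 to Jul 12, 2022: 2020 days.
401(k) Plan — service 2020 days ≥ 1 month (≈30 days) ✓; rating 1 < 2 ✗ → not eligible.
Wellness Stipend — status temporary ✓; rating 1 < 2 ✗ → not eligible.
RSU Program — status temporary ✗ (excluded) → not eligible.
Commuter Stipend — status temporary ✗ (requires seasonal) → not eligible.
Floating Holidays — service 2020 days ≥ 120 days ✓; site Raleigh ✗ (not Austin) → not eligible.
Pet Insurance — service 2020 days ≥ 3 years (≈1095 days) ✓; rating 1 < 2 ✗ → not eligible.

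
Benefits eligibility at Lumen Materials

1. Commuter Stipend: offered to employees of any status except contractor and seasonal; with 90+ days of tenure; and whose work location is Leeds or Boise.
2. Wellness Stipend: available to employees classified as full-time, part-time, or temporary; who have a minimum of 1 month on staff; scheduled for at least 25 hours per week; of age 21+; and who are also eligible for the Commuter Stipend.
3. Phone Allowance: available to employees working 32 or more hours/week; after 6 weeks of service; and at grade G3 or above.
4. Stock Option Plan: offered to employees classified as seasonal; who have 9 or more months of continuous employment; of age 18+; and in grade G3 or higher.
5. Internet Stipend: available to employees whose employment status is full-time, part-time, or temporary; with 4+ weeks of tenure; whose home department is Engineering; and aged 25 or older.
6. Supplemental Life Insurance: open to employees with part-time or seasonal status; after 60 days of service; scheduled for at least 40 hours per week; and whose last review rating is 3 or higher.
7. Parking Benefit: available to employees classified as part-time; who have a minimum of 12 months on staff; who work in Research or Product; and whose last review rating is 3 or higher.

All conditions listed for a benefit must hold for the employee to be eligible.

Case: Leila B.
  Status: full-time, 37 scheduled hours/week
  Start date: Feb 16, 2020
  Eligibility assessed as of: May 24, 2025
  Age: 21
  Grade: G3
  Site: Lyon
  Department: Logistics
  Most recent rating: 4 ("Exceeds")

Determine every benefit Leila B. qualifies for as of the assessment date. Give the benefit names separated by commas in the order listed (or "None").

Service from Feb 16, 2020 to May 24, 2025: 1924 days.
Commuter Stipend — status full-time ✓ (not excluded); service 1924 days ≥ 90 days ✓; site Lyon ✗ (not Leeds or Boise) → not eligible.
Wellness Stipend — status full-time ✓; service 1924 days ≥ 1 month (≈30 days) ✓; 37 hrs/wk ≥ 25 ✓; age 21 ≥ 21 ✓; not eligible for Commuter Stipend ✗ → not eligible.
Phone Allowance — 37 hrs/wk ≥ 32 ✓; service 1924 days ≥ 6 weeks (≈42 days) ✓; grade G3 ≥ G3 ✓ → eligible.
Stock Option Plan — status full-time ✗ (requires seasonal) → not eligible.
Internet Stipend — status full-time ✓; service 1924 days ≥ 4 weeks (≈28 days) ✓; dept Logistics ✗ → not eligible.
Supplemental Life Insurance — status full-time ✗ (requires part-time or seasonal) → not eligible.
Parking Benefit — status full-time ✗ (requires part-time) → not eligible.

Phone Allowance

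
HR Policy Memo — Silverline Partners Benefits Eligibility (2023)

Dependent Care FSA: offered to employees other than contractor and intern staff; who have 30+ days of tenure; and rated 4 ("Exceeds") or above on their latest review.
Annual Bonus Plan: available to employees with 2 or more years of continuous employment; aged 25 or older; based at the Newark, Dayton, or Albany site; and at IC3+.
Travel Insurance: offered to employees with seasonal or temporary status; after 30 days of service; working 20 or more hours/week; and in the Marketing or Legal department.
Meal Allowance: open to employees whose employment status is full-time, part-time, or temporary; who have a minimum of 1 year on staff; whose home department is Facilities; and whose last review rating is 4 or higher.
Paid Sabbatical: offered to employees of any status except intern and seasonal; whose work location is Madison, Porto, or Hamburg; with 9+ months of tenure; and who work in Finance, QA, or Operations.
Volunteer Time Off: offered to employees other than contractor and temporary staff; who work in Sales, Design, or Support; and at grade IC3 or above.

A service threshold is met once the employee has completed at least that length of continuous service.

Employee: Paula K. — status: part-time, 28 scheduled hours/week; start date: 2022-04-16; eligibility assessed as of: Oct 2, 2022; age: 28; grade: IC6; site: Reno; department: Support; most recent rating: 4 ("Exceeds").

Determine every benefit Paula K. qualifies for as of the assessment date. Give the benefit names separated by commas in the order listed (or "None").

Service from 2022-04-16 to Oct 2, 2022: 169 days.
Dependent Care FSA — status part-time ✓ (not excluded); service 169 days ≥ 30 days ✓; rating 4 ≥ 4 ✓ → eligible.
Annual Bonus Plan — service 169 days < 2 years (≈730 days) ✗ → not eligible.
Travel Insurance — status part-time ✗ (requires seasonal or temporary) → not eligible.
Meal Allowance — status part-time ✓; service 169 days < 1 year (≈365 days) ✗ → not eligible.
Paid Sabbatical — status part-time ✓ (not excluded); site Reno ✗ (not Madison, Porto, or Hamburg) → not eligible.
Volunteer Time Off — status part-time ✓ (not excluded); dept Support ✓; grade IC6 ≥ IC3 ✓ → eligible.

Dependent Care FSA, Volunteer Time Off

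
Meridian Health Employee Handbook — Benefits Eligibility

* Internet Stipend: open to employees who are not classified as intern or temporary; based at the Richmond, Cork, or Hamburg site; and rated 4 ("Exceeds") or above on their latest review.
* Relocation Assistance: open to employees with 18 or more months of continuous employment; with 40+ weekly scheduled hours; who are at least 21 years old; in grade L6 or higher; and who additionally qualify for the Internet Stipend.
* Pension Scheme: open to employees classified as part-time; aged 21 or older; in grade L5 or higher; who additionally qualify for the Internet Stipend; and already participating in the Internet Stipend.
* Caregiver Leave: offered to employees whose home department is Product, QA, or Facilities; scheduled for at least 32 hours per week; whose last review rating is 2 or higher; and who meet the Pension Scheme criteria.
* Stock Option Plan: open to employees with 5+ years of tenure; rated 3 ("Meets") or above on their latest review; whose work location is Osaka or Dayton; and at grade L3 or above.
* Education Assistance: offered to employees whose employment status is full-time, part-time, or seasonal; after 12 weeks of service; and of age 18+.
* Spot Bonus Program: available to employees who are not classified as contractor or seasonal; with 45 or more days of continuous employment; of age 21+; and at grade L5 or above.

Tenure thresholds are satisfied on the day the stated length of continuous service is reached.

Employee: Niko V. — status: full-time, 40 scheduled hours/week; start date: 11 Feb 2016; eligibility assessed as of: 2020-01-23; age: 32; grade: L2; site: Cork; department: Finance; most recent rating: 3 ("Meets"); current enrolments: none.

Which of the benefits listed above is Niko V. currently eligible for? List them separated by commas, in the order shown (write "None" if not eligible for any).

Service from 11 Feb 2016 to 2020-01-23: 1442 days.
Internet Stipend — status full-time ✓ (not excluded); site Cork ✓; rating 3 < 4 ✗ → not eligible.
Relocation Assistance — service 1442 days ≥ 18 months (≈540 days) ✓; 40 hrs/wk ≥ 40 ✓; age 32 ≥ 21 ✓; grade L2 < L6 ✗ → not eligible.
Pension Scheme — status full-time ✗ (requires part-time) → not eligible.
Caregiver Leave — dept Finance ✗ → not eligible.
Stock Option Plan — service 1442 days < 5 years (≈1825 days) ✗ → not eligible.
Education Assistance — status full-time ✓; service 1442 days ≥ 12 weeks (≈84 days) ✓; age 32 ≥ 18 ✓ → eligible.
Spot Bonus Program — status full-time ✓ (not excluded); service 1442 days ≥ 45 days ✓; age 32 ≥ 21 ✓; grade L2 < L5 ✗ → not eligible.

Education Assistance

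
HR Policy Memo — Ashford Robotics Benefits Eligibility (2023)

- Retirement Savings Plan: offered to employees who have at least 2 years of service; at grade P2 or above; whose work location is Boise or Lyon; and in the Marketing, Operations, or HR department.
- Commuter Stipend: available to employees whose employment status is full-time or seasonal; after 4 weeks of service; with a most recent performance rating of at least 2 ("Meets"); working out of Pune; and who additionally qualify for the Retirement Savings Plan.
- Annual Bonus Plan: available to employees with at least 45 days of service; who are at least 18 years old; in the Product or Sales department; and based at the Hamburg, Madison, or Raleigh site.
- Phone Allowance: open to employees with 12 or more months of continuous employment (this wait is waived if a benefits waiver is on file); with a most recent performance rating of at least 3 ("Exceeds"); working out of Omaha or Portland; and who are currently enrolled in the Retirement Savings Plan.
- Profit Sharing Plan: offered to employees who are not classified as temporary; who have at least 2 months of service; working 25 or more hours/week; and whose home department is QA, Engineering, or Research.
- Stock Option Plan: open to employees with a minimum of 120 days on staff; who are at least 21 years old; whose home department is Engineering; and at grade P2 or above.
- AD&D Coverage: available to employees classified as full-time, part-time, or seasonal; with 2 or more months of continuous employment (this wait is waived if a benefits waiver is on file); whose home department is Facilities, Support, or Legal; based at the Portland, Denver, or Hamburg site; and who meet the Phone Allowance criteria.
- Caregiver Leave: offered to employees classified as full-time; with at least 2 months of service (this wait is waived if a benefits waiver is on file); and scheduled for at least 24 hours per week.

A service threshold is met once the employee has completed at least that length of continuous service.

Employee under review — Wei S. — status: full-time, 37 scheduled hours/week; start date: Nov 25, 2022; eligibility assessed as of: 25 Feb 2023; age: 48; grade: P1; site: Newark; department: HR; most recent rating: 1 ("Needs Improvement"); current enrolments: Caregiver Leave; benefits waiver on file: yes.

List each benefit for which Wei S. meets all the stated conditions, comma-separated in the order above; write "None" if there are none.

Caregiver Leave

Service from Nov 25, 2022 to 25 Feb 2023: 92 days.
Retirement Savings Plan — service 92 days < 2 years (≈730 days) ✗ → not eligible.
Commuter Stipend — status full-time ✓; service 92 days ≥ 4 weeks (≈28 days) ✓; rating 1 < 2 ✗ → not eligible.
Annual Bonus Plan — service 92 days ≥ 45 days ✓; age 48 ≥ 18 ✓; dept HR ✗ → not eligible.
Phone Allowance — benefits waiver on file ✓; rating 1 < 3 ✗ → not eligible.
Profit Sharing Plan — status full-time ✓ (not excluded); service 92 days ≥ 2 months (≈60 days) ✓; 37 hrs/wk ≥ 25 ✓; dept HR ✗ → not eligible.
Stock Option Plan — service 92 days < 120 days ✗ → not eligible.
AD&D Coverage — status full-time ✓; benefits waiver on file ✓; dept HR ✗ → not eligible.
Caregiver Leave — status full-time ✓; benefits waiver on file ✓; 37 hrs/wk ≥ 24 ✓ → eligible.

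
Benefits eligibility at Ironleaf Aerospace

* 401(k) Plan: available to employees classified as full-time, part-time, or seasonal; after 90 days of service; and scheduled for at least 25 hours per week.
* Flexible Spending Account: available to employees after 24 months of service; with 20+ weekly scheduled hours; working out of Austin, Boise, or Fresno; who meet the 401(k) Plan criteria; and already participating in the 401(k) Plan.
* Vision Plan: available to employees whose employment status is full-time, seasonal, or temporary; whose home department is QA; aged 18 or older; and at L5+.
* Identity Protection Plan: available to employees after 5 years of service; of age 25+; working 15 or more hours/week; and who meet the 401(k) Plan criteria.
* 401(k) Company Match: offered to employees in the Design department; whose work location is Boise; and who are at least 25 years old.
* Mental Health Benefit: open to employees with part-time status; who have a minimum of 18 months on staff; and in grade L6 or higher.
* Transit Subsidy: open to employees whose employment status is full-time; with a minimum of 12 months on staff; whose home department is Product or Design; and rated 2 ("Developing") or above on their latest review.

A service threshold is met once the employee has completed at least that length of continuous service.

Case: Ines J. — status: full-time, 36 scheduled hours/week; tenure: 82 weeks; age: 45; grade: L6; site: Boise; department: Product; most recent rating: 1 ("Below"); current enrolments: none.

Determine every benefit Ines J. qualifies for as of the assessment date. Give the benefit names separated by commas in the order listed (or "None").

401(k) Plan — status full-time ✓; service 82 weeks ≥ 90 days ✓; 36 hrs/wk ≥ 25 ✓ → eligible.
Flexible Spending Account — service 82 weeks < 24 months (≈720 days) ✗ → not eligible.
Vision Plan — status full-time ✓; dept Product ✗ → not eligible.
Identity Protection Plan — service 82 weeks < 5 years (≈1825 days) ✗ → not eligible.
401(k) Company Match — dept Product ✗ → not eligible.
Mental Health Benefit — status full-time ✗ (requires part-time) → not eligible.
Transit Subsidy — status full-time ✓; service 82 weeks ≥ 12 months (≈360 days) ✓; dept Product ✓; rating 1 < 2 ✗ → not eligible.

401(k) Plan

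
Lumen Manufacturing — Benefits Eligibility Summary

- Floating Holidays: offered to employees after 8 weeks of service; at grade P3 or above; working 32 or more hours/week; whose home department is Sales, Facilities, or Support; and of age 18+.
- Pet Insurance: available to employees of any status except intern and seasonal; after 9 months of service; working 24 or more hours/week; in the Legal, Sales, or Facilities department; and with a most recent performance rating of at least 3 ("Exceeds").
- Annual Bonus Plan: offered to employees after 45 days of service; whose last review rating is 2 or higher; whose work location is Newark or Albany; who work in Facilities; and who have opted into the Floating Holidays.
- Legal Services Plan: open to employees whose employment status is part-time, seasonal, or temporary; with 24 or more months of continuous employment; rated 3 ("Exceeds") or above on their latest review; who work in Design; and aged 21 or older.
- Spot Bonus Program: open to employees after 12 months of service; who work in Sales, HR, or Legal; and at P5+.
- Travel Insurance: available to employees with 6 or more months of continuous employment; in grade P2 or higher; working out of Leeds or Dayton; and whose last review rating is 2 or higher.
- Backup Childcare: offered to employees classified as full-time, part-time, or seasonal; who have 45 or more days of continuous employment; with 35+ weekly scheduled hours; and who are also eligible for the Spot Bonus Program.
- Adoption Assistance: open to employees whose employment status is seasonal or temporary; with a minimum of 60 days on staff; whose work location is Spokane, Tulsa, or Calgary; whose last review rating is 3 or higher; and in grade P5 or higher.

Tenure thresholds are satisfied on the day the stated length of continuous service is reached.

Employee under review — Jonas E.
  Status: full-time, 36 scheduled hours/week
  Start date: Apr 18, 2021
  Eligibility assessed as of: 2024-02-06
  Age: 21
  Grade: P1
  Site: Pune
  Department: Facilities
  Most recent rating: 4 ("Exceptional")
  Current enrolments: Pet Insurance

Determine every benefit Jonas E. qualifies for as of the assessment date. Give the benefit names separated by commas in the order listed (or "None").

Service from Apr 18, 2021 to 2024-02-06: 1024 days.
Floating Holidays — service 1024 days ≥ 8 weeks (≈56 days) ✓; grade P1 < P3 ✗ → not eligible.
Pet Insurance — status full-time ✓ (not excluded); service 1024 days ≥ 9 months (≈270 days) ✓; 36 hrs/wk ≥ 24 ✓; dept Facilities ✓; rating 4 ≥ 3 ✓ → eligible.
Annual Bonus Plan — service 1024 days ≥ 45 days ✓; rating 4 ≥ 2 ✓; site Pune ✗ (not Newark or Albany) → not eligible.
Legal Services Plan — status full-time ✗ (requires part-time, seasonal, or temporary) → not eligible.
Spot Bonus Program — service 1024 days ≥ 12 months (≈360 days) ✓; dept Facilities ✗ → not eligible.
Travel Insurance — service 1024 days ≥ 6 months (≈180 days) ✓; grade P1 < P2 ✗ → not eligible.
Backup Childcare — status full-time ✓; service 1024 days ≥ 45 days ✓; 36 hrs/wk ≥ 35 ✓; not eligible for Spot Bonus Program ✗ → not eligible.
Adoption Assistance — status full-time ✗ (requires seasonal or temporary) → not eligible.

Pet Insurance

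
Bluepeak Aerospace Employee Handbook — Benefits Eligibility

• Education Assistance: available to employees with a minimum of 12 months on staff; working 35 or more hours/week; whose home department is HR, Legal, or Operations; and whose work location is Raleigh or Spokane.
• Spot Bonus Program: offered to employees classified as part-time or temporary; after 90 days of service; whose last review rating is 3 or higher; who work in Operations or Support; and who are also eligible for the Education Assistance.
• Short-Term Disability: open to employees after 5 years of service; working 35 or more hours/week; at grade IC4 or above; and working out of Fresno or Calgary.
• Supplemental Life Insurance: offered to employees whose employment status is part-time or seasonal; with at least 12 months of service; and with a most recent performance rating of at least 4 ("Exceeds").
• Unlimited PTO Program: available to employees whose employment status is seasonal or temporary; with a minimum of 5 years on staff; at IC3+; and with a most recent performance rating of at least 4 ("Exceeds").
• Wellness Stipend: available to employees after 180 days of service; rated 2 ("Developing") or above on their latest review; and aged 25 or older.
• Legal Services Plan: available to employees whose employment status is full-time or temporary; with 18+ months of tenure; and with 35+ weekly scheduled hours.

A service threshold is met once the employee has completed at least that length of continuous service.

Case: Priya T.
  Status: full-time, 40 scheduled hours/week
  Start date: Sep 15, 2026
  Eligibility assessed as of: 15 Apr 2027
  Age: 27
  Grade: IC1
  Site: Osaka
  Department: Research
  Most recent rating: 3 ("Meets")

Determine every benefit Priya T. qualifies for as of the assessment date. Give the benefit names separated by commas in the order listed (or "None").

Wellness Stipend

Service from Sep 15, 2026 to 15 Apr 2027: 212 days.
Education Assistance — service 212 days < 12 months (≈360 days) ✗ → not eligible.
Spot Bonus Program — status full-time ✗ (requires part-time or temporary) → not eligible.
Short-Term Disability — service 212 days < 5 years (≈1825 days) ✗ → not eligible.
Supplemental Life Insurance — status full-time ✗ (requires part-time or seasonal) → not eligible.
Unlimited PTO Program — status full-time ✗ (requires seasonal or temporary) → not eligible.
Wellness Stipend — service 212 days ≥ 180 days ✓; rating 3 ≥ 2 ✓; age 27 ≥ 25 ✓ → eligible.
Legal Services Plan — status full-time ✓; service 212 days < 18 months (≈540 days) ✗ → not eligible.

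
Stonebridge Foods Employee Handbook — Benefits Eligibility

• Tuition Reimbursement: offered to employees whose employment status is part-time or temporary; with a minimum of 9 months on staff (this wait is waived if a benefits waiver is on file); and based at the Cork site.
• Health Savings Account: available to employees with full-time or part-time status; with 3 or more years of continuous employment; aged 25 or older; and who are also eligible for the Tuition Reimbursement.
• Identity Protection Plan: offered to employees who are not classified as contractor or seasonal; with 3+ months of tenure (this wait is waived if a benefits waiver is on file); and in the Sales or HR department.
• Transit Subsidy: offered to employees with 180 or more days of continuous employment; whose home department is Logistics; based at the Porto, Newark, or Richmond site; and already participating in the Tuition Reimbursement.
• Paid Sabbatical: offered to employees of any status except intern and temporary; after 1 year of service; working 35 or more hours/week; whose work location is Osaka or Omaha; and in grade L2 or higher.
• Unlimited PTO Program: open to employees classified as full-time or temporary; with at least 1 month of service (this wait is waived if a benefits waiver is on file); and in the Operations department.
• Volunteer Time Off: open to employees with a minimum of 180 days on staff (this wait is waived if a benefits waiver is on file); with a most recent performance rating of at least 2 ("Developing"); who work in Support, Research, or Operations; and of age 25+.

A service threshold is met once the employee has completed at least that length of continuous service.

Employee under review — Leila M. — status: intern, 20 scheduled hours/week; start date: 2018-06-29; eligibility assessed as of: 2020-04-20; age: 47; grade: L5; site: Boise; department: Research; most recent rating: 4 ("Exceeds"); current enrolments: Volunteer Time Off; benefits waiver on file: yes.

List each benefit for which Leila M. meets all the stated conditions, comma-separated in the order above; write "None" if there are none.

Service from 2018-06-29 to 2020-04-20: 661 days.
Tuition Reimbursement — status intern ✗ (requires part-time or temporary) → not eligible.
Health Savings Account — status intern ✗ (requires full-time or part-time) → not eligible.
Identity Protection Plan — status intern ✓ (not excluded); benefits waiver on file ✓; dept Research ✗ → not eligible.
Transit Subsidy — service 661 days ≥ 180 days ✓; dept Research ✗ → not eligible.
Paid Sabbatical — status intern ✗ (excluded) → not eligible.
Unlimited PTO Program — status intern ✗ (requires full-time or temporary) → not eligible.
Volunteer Time Off — benefits waiver on file ✓; rating 4 ≥ 2 ✓; dept Research ✓; age 47 ≥ 25 ✓ → eligible.

Volunteer Time Off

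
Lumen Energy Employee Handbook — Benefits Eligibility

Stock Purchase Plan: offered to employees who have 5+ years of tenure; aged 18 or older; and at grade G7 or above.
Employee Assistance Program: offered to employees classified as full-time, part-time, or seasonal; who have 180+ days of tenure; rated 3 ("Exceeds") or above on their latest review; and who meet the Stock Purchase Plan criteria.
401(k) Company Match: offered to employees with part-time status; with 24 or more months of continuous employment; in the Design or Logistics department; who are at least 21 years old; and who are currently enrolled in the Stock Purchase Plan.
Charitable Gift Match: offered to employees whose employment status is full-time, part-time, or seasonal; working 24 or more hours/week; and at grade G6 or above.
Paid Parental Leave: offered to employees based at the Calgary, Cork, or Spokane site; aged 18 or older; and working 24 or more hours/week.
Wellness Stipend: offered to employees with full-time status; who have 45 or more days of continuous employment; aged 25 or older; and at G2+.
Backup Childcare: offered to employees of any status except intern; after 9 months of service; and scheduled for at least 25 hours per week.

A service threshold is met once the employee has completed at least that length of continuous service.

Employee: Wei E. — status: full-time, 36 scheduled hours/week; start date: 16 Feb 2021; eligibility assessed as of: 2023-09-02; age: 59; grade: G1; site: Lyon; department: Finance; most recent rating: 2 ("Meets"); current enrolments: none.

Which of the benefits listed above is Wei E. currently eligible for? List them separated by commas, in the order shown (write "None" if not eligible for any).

Backup Childcare

Service from 16 Feb 2021 to 2023-09-02: 928 days.
Stock Purchase Plan — service 928 days < 5 years (≈1825 days) ✗ → not eligible.
Employee Assistance Program — status full-time ✓; service 928 days ≥ 180 days ✓; rating 2 < 3 ✗ → not eligible.
401(k) Company Match — status full-time ✗ (requires part-time) → not eligible.
Charitable Gift Match — status full-time ✓; 36 hrs/wk ≥ 24 ✓; grade G1 < G6 ✗ → not eligible.
Paid Parental Leave — site Lyon ✗ (not Calgary, Cork, or Spokane) → not eligible.
Wellness Stipend — status full-time ✓; service 928 days ≥ 45 days ✓; age 59 ≥ 25 ✓; grade G1 < G2 ✗ → not eligible.
Backup Childcare — status full-time ✓ (not excluded); service 928 days ≥ 9 months (≈270 days) ✓; 36 hrs/wk ≥ 25 ✓ → eligible.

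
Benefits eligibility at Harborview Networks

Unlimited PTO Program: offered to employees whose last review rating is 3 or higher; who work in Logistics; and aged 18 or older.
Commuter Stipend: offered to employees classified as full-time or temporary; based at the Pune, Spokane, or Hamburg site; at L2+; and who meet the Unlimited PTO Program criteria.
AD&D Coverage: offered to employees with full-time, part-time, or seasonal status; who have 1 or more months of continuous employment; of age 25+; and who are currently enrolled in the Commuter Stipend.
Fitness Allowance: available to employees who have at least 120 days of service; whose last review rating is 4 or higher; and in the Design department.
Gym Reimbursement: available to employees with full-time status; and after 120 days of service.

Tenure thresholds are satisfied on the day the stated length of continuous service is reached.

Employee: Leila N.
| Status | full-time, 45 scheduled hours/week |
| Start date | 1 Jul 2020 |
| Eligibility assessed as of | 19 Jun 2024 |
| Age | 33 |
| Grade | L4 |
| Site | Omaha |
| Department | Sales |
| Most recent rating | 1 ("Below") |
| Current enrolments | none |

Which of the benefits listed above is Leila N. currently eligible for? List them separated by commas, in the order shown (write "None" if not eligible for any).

Gym Reimbursement

Service from 1 Jul 2020 to 19 Jun 2024: 1449 days.
Unlimited PTO Program — rating 1 < 3 ✗ → not eligible.
Commuter Stipend — status full-time ✓; site Omaha ✗ (not Pune, Spokane, or Hamburg) → not eligible.
AD&D Coverage — status full-time ✓; service 1449 days ≥ 1 month (≈30 days) ✓; age 33 ≥ 25 ✓; not enrolled in Commuter Stipend ✗ → not eligible.
Fitness Allowance — service 1449 days ≥ 120 days ✓; rating 1 < 4 ✗ → not eligible.
Gym Reimbursement — status full-time ✓; service 1449 days ≥ 120 days ✓ → eligible.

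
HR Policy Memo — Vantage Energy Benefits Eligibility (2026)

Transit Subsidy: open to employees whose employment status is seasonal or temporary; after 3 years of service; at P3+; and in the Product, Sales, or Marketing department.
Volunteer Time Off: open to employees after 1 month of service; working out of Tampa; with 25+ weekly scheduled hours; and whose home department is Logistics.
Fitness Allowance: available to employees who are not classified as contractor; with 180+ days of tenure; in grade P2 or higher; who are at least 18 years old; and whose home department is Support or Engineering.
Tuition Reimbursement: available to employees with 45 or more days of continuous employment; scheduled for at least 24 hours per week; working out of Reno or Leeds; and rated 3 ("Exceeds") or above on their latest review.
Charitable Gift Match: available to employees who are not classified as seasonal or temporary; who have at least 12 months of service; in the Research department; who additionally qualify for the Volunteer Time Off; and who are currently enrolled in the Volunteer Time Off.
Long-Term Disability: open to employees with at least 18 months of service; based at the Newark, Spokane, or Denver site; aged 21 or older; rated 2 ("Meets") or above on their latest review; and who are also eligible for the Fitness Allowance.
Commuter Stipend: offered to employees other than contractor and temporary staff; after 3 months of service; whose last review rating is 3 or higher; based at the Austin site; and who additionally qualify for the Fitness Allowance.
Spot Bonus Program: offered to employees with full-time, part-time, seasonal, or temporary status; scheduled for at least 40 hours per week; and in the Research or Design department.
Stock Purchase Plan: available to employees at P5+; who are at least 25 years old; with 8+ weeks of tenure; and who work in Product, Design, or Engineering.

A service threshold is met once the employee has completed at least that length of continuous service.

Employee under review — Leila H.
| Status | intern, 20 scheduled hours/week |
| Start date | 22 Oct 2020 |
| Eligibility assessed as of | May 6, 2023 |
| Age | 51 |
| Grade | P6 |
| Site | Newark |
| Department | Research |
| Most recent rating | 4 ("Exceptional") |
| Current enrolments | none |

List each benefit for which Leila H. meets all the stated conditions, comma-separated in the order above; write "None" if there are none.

Service from 22 Oct 2020 to May 6, 2023: 926 days.
Transit Subsidy — status intern ✗ (requires seasonal or temporary) → not eligible.
Volunteer Time Off — service 926 days ≥ 1 month (≈30 days) ✓; site Newark ✗ (not Tampa) → not eligible.
Fitness Allowance — status intern ✓ (not excluded); service 926 days ≥ 180 days ✓; grade P6 ≥ P2 ✓; age 51 ≥ 18 ✓; dept Research ✗ → not eligible.
Tuition Reimbursement — service 926 days ≥ 45 days ✓; 20 hrs/wk < 24 ✗ → not eligible.
Charitable Gift Match — status intern ✓ (not excluded); service 926 days ≥ 12 months (≈360 days) ✓; dept Research ✓; not eligible for Volunteer Time Off ✗ → not eligible.
Long-Term Disability — service 926 days ≥ 18 months (≈540 days) ✓; site Newark ✓; age 51 ≥ 21 ✓; rating 4 ≥ 2 ✓; not eligible for Fitness Allowance ✗ → not eligible.
Commuter Stipend — status intern ✓ (not excluded); service 926 days ≥ 3 months (≈90 days) ✓; rating 4 ≥ 3 ✓; site Newark ✗ (not Austin) → not eligible.
Spot Bonus Program — status intern ✗ (requires full-time, part-time, seasonal, or temporary) → not eligible.
Stock Purchase Plan — grade P6 ≥ P5 ✓; age 51 ≥ 25 ✓; service 926 days ≥ 8 weeks (≈56 days) ✓; dept Research ✗ → not eligible.

None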